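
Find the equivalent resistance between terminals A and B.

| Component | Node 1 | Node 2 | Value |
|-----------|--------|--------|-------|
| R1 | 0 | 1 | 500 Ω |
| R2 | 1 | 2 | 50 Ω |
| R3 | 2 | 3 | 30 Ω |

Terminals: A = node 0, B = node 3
Reduce the network between node 0 (A) and node 3 (B) by series/parallel combination:
  Rs1 = R1 + R2 (series, joined only at node 1) = 500 + 50 = 550 Ω
  Rs2 = R3 + Rs1 (series, joined only at node 2) = 30 + 550 = 580 Ω
R_eq = 580 Ω

Final answer: 580 Ω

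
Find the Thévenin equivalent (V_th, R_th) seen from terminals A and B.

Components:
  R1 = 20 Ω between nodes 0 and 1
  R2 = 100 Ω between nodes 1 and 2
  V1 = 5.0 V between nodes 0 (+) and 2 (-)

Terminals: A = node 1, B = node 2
Step 1 — V_th is the open-circuit voltage V_A - V_B (nothing connected across the terminals).
Nodal analysis, taking node 2 as the 0 V reference.
Source V1 fixes V_0 = 5 V.
KCL at each unknown node (sum of currents leaving = 0; resistances in Ω):
  Node 1: (V_1 - 5)/20 + (V_1 - 0)/100 = 0
Collecting terms: 0.06 × V_1 = 0.25  =>  V_1 = 4.167 V
V_th = V_1 - V_2 = 4.167 - 0 = 4.167 V
Step 2 — R_th: zero the source — replace V1 by a short circuit (node 2 merges into node 0) — and find the resistance seen between A (node 1) and B (node 0).
Reduce the network between node 1 (A) and node 0 (B) by series/parallel combination:
  Rp1 = R1 ‖ R2 (parallel, both between nodes 0 and 1) = 1/(1/20 + 1/100) = 16.67 Ω
R_th = 16.67 Ω

Final answer: V_th = 4.167 V, R_th = 16.67 Ω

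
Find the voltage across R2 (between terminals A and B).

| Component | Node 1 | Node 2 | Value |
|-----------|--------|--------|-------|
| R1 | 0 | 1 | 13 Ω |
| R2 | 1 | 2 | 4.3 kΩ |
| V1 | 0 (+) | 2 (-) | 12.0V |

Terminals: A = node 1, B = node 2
R1 and R2 are in series across V1 (node 0 → node 1 → node 2), and the output A–B is taken across R2, so this is a voltage divider.
Series current: I = V1/(R1 + R2) = 12/(13 + 4300) = 12/4313 = 0.002782 A
V_R2 = I × R2 = V1 × R2/(R1 + R2) = 12 × 4300/4313 = 11.96 V

Final answer: 11.96 V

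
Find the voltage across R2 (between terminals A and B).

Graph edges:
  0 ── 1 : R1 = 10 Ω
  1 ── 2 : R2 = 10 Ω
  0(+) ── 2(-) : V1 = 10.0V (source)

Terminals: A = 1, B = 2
R1 and R2 are in series across V1 (node 0 → node 1 → node 2), and the output A–B is taken across R2, so this is a voltage divider.
Series current: I = V1/(R1 + R2) = 10/(10 + 10) = 10/20 = 0.5 A
V_R2 = I × R2 = V1 × R2/(R1 + R2) = 10 × 10/20 = 5 V

Final answer: 5 V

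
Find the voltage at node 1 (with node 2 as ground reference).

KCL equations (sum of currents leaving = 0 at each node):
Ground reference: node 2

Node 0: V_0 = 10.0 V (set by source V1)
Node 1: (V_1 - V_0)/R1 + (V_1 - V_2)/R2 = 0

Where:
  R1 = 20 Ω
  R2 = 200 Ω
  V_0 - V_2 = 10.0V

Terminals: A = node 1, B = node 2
Nodal analysis, taking node 2 as the 0 V reference.
Source V1 fixes V_0 = 10 V.
KCL at each unknown node (sum of currents leaving = 0; resistances in Ω):
  Node 1: (V_1 - 10)/20 + (V_1 - 0)/200 = 0
Collecting terms: 0.055 × V_1 = 0.5  =>  V_1 = 9.091 V
The requested potential is V_1 = 9.091 V.

Final answer: V_1 = 9.091 V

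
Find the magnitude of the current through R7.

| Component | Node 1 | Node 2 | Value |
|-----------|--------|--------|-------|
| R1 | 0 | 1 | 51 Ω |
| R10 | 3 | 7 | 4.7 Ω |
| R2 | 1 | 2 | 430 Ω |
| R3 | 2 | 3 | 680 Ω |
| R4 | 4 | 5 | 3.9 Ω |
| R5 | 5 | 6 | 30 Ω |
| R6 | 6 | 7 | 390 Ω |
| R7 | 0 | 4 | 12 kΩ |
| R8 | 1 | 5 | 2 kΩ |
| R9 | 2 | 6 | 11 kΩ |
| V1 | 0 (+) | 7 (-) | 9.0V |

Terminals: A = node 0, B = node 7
Nodal analysis, taking node 7 as the 0 V reference.
Source V1 fixes V_0 = 9 V.
KCL at each unknown node (sum of currents leaving = 0; resistances in Ω):
  Node 1: (V_1 - 9)/51 + (V_1 - V_2)/430 + (V_1 - V_5)/2000 = 0
  Node 2: (V_2 - V_1)/430 + (V_2 - V_3)/680 + (V_2 - V_6)/11000 = 0
  Node 3: (V_3 - V_2)/680 + (V_3 - 0)/4.7 = 0
  Node 4: (V_4 - V_5)/3.9 + (V_4 - 9)/12000 = 0
  Node 5: (V_5 - V_4)/3.9 + (V_5 - V_6)/30 + (V_5 - V_1)/2000 = 0
  Node 6: (V_6 - V_5)/30 + (V_6 - 0)/390 + (V_6 - V_2)/11000 = 0
Collecting terms (coefficients in siemens):
  0.02243·V_1 - 0.002326·V_2 - 0.0005·V_5 = 0.1765
  0.003887·V_2 - 0.002326·V_1 - 0.001471·V_3 - 0.00009091·V_6 = 0
  0.2142·V_3 - 0.001471·V_2 = 0
  0.2565·V_4 - 0.2564·V_5 = 0.00075
  0.2902·V_5 - 0.0005·V_1 - 0.2564·V_4 - 0.03333·V_6 = 0
  0.03599·V_6 - 0.00009091·V_2 - 0.03333·V_5 = 0
Solving these 6 simultaneous equations (Gaussian elimination) gives:
  V_1 = 8.434 V, V_2 = 5.098 V, V_3 = 0.035 V, V_4 = 1.776 V
  V_5 = 1.774 V, V_6 = 1.656 V
I_R7 = (V_0 - V_4)/R7 = (9 - 1.776)/12000 = 0.000602 A
|I_R7| = 0.000602 A

Final answer: |I_R7| = 0.000602 A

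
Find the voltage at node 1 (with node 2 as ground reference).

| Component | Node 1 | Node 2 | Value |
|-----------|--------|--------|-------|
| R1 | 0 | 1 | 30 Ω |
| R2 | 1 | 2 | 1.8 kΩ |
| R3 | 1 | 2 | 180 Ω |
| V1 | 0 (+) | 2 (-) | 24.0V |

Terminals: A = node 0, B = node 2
Nodal analysis, taking node 2 as the 0 V reference.
Source V1 fixes V_0 = 24 V.
KCL at each unknown node (sum of currents leaving = 0; resistances in Ω):
  Node 1: (V_1 - 24)/30 + (V_1 - 0)/1800 + (V_1 - 0)/180 = 0
Collecting terms: 0.03944 × V_1 = 0.8  =>  V_1 = 20.28 V
The requested potential is V_1 = 20.28 V.

Final answer: V_1 = 20.28 V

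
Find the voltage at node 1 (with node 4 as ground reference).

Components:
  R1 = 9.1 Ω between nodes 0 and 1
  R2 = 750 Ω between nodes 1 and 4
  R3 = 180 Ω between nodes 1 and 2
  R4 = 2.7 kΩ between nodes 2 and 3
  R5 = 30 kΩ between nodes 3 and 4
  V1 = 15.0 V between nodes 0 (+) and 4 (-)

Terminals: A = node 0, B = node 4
Nodal analysis, taking node 4 as the 0 V reference.
Source V1 fixes V_0 = 15 V.
KCL at each unknown node (sum of currents leaving = 0; resistances in Ω):
  Node 1: (V_1 - 15)/9.1 + (V_1 - 0)/750 + (V_1 - V_2)/180 = 0
  Node 2: (V_2 - V_1)/180 + (V_2 - V_3)/2700 = 0
  Node 3: (V_3 - V_2)/2700 + (V_3 - 0)/30000 = 0
Collecting terms (coefficients in siemens):
  0.1168·V_1 - 0.005556·V_2 = 1.648
  0.005926·V_2 - 0.005556·V_1 - 0.0003704·V_3 = 0
  0.0004037·V_3 - 0.0003704·V_2 = 0
Solving these 3 simultaneous equations (Gaussian elimination) gives:
  V_1 = 14.82 V, V_2 = 14.74 V, V_3 = 13.52 V
The requested potential is V_1 = 14.82 V.

Final answer: V_1 = 14.82 V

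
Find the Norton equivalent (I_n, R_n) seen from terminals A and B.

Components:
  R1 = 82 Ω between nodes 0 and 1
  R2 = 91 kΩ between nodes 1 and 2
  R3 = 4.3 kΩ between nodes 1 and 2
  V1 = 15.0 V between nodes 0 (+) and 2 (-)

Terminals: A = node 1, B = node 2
Find the Thévenin equivalent first; then I_n = V_th/R_th and R_n = R_th.
Step 1 — V_th is the open-circuit voltage V_A - V_B (nothing connected across the terminals).
Nodal analysis, taking node 2 as the 0 V reference.
Source V1 fixes V_0 = 15 V.
KCL at each unknown node (sum of currents leaving = 0; resistances in Ω):
  Node 1: (V_1 - 15)/82 + (V_1 - 0)/91000 + (V_1 - 0)/4300 = 0
Collecting terms: 0.01244 × V_1 = 0.1829  =>  V_1 = 14.71 V
V_th = V_1 - V_2 = 14.71 - 0 = 14.71 V
Step 2 — R_th: zero the source — replace V1 by a short circuit (node 2 merges into node 0) — and find the resistance seen between A (node 1) and B (node 0).
Reduce the network between node 1 (A) and node 0 (B) by series/parallel combination:
  Rp1 = R1 ‖ R2 ‖ R3 (parallel, all between nodes 0 and 1) = 1/(1/82 + 1/91000 + 1/4300) = 80.39 Ω
R_th = 80.39 Ω
I_n = V_th/R_th = 14.71/80.39 = 0.1829 A, and R_n = R_th = 80.39 Ω

Final answer: I_n = 0.1829 A, R_n = 80.39 Ω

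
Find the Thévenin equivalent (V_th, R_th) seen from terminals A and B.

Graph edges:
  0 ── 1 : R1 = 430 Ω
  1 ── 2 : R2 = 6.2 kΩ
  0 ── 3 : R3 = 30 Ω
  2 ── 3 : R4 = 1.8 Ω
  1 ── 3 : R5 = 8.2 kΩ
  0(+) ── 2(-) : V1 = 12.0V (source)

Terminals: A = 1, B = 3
Step 1 — V_th is the open-circuit voltage V_A - V_B (nothing connected across the terminals).
Nodal analysis, taking node 2 as the 0 V reference.
Source V1 fixes V_0 = 12 V.
KCL at each unknown node (sum of currents leaving = 0; resistances in Ω):
  Node 1: (V_1 - 12)/430 + (V_1 - 0)/6200 + (V_1 - V_3)/8200 = 0
  Node 3: (V_3 - 12)/30 + (V_3 - 0)/1.8 + (V_3 - V_1)/8200 = 0
Collecting terms (coefficients in siemens):
  0.002609·V_1 - 0.000122·V_3 = 0.02791
  0.589·V_3 - 0.000122·V_1 = 0.4
Determinant D = (0.002609)(0.589) - (-0.000122)(-0.000122) = 0.001537
V_1 = [(0.02791)(0.589) - (-0.000122)(0.4)]/D = 10.73 V
V_3 = [(0.002609)(0.4) - (0.02791)(-0.000122)]/D = 0.6813 V
V_th = V_1 - V_3 = 10.73 - 0.6813 = 10.05 V
Step 2 — R_th: zero the source — replace V1 by a short circuit (node 2 merges into node 0) — and find the resistance seen between A (node 1) and B (node 3).
Reduce the network between node 1 (A) and node 3 (B) by series/parallel combination:
  Rp1 = R1 ‖ R2 (parallel, both between nodes 0 and 1) = 1/(1/430 + 1/6200) = 402.1 Ω
  Rp2 = R3 ‖ R4 (parallel, both between nodes 0 and 3) = 1/(1/30 + 1/1.8) = 1.698 Ω
  Rs1 = Rp1 + Rp2 (series, joined only at node 0) = 402.1 + 1.698 = 403.8 Ω
  Rp3 = R5 ‖ Rs1 (parallel, both between nodes 1 and 3) = 1/(1/8200 + 1/403.8) = 384.9 Ω
R_th = 384.9 Ω

Final answer: V_th = 10.05 V, R_th = 384.9 Ω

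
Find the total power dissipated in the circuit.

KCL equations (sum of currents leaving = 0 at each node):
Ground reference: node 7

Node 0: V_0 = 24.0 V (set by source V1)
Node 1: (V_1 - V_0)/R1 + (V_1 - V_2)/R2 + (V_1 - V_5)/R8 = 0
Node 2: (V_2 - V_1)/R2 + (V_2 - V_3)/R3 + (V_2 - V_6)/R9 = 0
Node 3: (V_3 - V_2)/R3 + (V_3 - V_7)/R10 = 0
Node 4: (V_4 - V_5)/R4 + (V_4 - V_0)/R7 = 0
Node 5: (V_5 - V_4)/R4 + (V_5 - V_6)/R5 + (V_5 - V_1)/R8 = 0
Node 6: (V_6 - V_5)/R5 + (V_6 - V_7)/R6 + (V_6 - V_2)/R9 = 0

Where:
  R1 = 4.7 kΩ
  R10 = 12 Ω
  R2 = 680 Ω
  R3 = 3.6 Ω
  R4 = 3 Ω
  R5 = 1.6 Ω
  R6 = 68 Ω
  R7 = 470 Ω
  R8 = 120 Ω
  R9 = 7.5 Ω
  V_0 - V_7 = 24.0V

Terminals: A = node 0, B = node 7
Nodal analysis, taking node 7 as the 0 V reference.
Source V1 fixes V_0 = 24 V.
KCL at each unknown node (sum of currents leaving = 0; resistances in Ω):
  Node 1: (V_1 - 24)/4700 + (V_1 - V_2)/680 + (V_1 - V_5)/120 = 0
  Node 2: (V_2 - V_1)/680 + (V_2 - V_3)/3.6 + (V_2 - V_6)/7.5 = 0
  Node 3: (V_3 - V_2)/3.6 + (V_3 - 0)/12 = 0
  Node 4: (V_4 - V_5)/3 + (V_4 - 24)/470 = 0
  Node 5: (V_5 - V_4)/3 + (V_5 - V_6)/1.6 + (V_5 - V_1)/120 = 0
  Node 6: (V_6 - V_5)/1.6 + (V_6 - 0)/68 + (V_6 - V_2)/7.5 = 0
Collecting terms (coefficients in siemens):
  0.01002·V_1 - 0.001471·V_2 - 0.008333·V_5 = 0.005106
  0.4126·V_2 - 0.001471·V_1 - 0.2778·V_3 - 0.1333·V_6 = 0
  0.3611·V_3 - 0.2778·V_2 = 0
  0.3355·V_4 - 0.3333·V_5 = 0.05106
  0.9667·V_5 - 0.008333·V_1 - 0.3333·V_4 - 0.625·V_6 = 0
  0.773·V_6 - 0.1333·V_2 - 0.625·V_5 = 0
Solving these 6 simultaneous equations (Gaussian elimination) gives:
  V_1 = 1.432 V, V_2 = 0.6237 V, V_3 = 0.4798 V, V_4 = 1.144 V
  V_5 = 0.9982 V, V_6 = 0.9146 V
Power in each resistor, P = (ΔV)²/R:
  P_R1 = (24 - 1.432)²/4700 = 0.1084 W
  P_R2 = (1.432 - 0.6237)²/680 = 0.0009604 W
  P_R3 = (0.6237 - 0.4798)²/3.6 = 0.005754 W
  P_R4 = (1.144 - 0.9982)²/3 = 0.007094 W
  P_R5 = (0.9982 - 0.9146)²/1.6 = 0.004367 W
  P_R6 = (0.9146 - 0)²/68 = 0.0123 W
  P_R7 = (24 - 1.144)²/470 = 1.111 W
  P_R8 = (1.432 - 0.9982)²/120 = 0.001567 W
  P_R9 = (0.6237 - 0.9146)²/7.5 = 0.01129 W
  P_R10 = (0.4798 - 0)²/12 = 0.01918 W
P_total = P_R1 + P_R2 + P_R3 + P_R4 + P_R5 + P_R6 + P_R7 + P_R8 + P_R9 + P_R10 = 1.282 W

Final answer: 1.282 W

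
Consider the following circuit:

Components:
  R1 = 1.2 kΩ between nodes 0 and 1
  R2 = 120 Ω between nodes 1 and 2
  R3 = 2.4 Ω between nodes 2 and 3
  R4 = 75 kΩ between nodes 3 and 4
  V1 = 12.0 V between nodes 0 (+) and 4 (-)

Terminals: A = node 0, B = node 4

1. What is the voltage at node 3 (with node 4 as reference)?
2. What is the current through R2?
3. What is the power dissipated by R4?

Nodal analysis, taking node 4 as the 0 V reference.
Source V1 fixes V_0 = 12 V.
KCL at each unknown node (sum of currents leaving = 0; resistances in Ω):
  Node 1: (V_1 - 12)/1200 + (V_1 - V_2)/120 = 0
  Node 2: (V_2 - V_1)/120 + (V_2 - V_3)/2.4 = 0
  Node 3: (V_3 - V_2)/2.4 + (V_3 - 0)/75000 = 0
Collecting terms (coefficients in siemens):
  0.009167·V_1 - 0.008333·V_2 = 0.01
  0.425·V_2 - 0.008333·V_1 - 0.4167·V_3 = 0
  0.4167·V_3 - 0.4167·V_2 = 0
Solving these 3 simultaneous equations (Gaussian elimination) gives:
  V_1 = 11.81 V, V_2 = 11.79 V, V_3 = 11.79 V
Part 1:
  Read off the nodal solution: V_3 = 11.79 V
Part 2:
  I_R2 = (V_1 - V_2)/R2 = (11.81 - 11.79)/120 = 0.0001572 A
  Magnitude: I_R2 = 0.0001572 A
Part 3:
  I_R4 = (V_3 - V_4)/R4 = (11.79 - 0)/75000 = 0.0001572 A
  P_R4 = I_R4² × R4 = (0.0001572)² × 75000 = 0.001854 W

Final answers:
1. V_3 = 11.79 V
2. I_R2 = 0.0001572 A
3. P_R4 = 0.001854 W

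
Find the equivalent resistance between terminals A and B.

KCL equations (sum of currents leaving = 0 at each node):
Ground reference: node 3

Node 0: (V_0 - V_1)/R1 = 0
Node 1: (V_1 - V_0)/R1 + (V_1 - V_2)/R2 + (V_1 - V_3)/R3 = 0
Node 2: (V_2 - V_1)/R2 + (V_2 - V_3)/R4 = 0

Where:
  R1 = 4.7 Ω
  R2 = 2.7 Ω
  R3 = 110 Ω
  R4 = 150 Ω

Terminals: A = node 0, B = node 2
Reduce the network between node 0 (A) and node 2 (B) by series/parallel combination:
  Rs1 = R3 + R4 (series, joined only at node 3) = 110 + 150 = 260 Ω
  Rp1 = R2 ‖ Rs1 (parallel, both between nodes 1 and 2) = 1/(1/2.7 + 1/260) = 2.672 Ω
  Rs2 = R1 + Rp1 (series, joined only at node 1) = 4.7 + 2.672 = 7.372 Ω
R_eq = 7.372 Ω

Final answer: 7.372 Ω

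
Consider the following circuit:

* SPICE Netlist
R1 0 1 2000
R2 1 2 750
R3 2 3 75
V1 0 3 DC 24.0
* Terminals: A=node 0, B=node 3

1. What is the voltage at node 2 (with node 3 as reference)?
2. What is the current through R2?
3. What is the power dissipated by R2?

Nodal analysis, taking node 3 as the 0 V reference.
Source V1 fixes V_0 = 24 V.
KCL at each unknown node (sum of currents leaving = 0; resistances in Ω):
  Node 1: (V_1 - 24)/2000 + (V_1 - V_2)/750 = 0
  Node 2: (V_2 - V_1)/750 + (V_2 - 0)/75 = 0
Collecting terms (coefficients in siemens):
  0.001833·V_1 - 0.001333·V_2 = 0.012
  0.01467·V_2 - 0.001333·V_1 = 0
Determinant D = (0.001833)(0.01467) - (-0.001333)(-0.001333) = 0.00002511
V_1 = [(0.012)(0.01467) - (-0.001333)(0)]/D = 7.009 V
V_2 = [(0.001833)(0) - (0.012)(-0.001333)]/D = 0.6372 V
Part 1:
  Read off the nodal solution: V_2 = 0.6372 V
Part 2:
  I_R2 = (V_1 - V_2)/R2 = (7.009 - 0.6372)/750 = 0.008496 A
  Magnitude: I_R2 = 0.008496 A
Part 3:
  I_R2 = (V_1 - V_2)/R2 = (7.009 - 0.6372)/750 = 0.008496 A
  P_R2 = I_R2² × R2 = (0.008496)² × 750 = 0.05413 W

Final answers:
1. V_2 = 0.6372 V
2. I_R2 = 0.008496 A
3. P_R2 = 0.05413 W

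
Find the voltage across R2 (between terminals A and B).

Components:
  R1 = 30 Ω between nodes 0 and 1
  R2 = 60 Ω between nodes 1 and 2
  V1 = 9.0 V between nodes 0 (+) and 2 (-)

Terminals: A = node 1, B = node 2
R1 and R2 are in series across V1 (node 0 → node 1 → node 2), and the output A–B is taken across R2, so this is a voltage divider.
Series current: I = V1/(R1 + R2) = 9/(30 + 60) = 9/90 = 0.1 A
V_R2 = I × R2 = V1 × R2/(R1 + R2) = 9 × 60/90 = 6 V

Final answer: 6 V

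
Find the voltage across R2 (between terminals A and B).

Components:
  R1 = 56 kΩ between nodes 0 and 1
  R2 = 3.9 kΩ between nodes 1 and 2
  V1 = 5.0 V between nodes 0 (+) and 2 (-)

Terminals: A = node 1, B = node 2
R1 and R2 are in series across V1 (node 0 → node 1 → node 2), and the output A–B is taken across R2, so this is a voltage divider.
Series current: I = V1/(R1 + R2) = 5/(56000 + 3900) = 5/59900 = 0.00008347 A
V_R2 = I × R2 = V1 × R2/(R1 + R2) = 5 × 3900/59900 = 0.3255 V

Final answer: 0.3255 V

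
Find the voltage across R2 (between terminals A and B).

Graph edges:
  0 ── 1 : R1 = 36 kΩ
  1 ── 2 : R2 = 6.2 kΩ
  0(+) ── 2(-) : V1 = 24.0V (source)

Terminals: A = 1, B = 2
R1 and R2 are in series across V1 (node 0 → node 1 → node 2), and the output A–B is taken across R2, so this is a voltage divider.
Series current: I = V1/(R1 + R2) = 24/(36000 + 6200) = 24/42200 = 0.0005687 A
V_R2 = I × R2 = V1 × R2/(R1 + R2) = 24 × 6200/42200 = 3.526 V

Final answer: 3.526 V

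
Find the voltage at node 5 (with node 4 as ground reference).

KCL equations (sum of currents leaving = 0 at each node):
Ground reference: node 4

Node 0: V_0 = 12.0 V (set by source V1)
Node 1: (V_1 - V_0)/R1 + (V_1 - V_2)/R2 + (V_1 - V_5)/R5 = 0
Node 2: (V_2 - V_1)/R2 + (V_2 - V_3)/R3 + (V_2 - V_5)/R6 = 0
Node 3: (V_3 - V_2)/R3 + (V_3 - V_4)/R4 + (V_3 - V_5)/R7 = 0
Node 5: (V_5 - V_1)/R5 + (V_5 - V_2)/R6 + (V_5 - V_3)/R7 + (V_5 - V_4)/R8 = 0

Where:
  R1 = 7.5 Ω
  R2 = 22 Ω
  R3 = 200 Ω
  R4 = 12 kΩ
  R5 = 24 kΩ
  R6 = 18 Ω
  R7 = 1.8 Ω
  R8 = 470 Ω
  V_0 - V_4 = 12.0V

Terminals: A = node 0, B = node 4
Nodal analysis, taking node 4 as the 0 V reference.
Source V1 fixes V_0 = 12 V.
KCL at each unknown node (sum of currents leaving = 0; resistances in Ω):
  Node 1: (V_1 - 12)/7.5 + (V_1 - V_2)/22 + (V_1 - V_5)/24000 = 0
  Node 2: (V_2 - V_1)/22 + (V_2 - V_3)/200 + (V_2 - V_5)/18 = 0
  Node 3: (V_3 - V_2)/200 + (V_3 - 0)/12000 + (V_3 - V_5)/1.8 = 0
  Node 5: (V_5 - V_1)/24000 + (V_5 - V_2)/18 + (V_5 - V_3)/1.8 + (V_5 - 0)/470 = 0
Collecting terms (coefficients in siemens):
  0.1788·V_1 - 0.04545·V_2 - 0.00004167·V_5 = 1.6
  0.106·V_2 - 0.04545·V_1 - 0.005·V_3 - 0.05556·V_5 = 0
  0.5606·V_3 - 0.005·V_2 - 0.5556·V_5 = 0
  0.6133·V_5 - 0.00004167·V_1 - 0.05556·V_2 - 0.5556·V_3 = 0
Solving these 4 simultaneous equations (Gaussian elimination) gives:
  V_1 = 11.82 V, V_2 = 11.29 V, V_3 = 10.9 V, V_5 = 10.89 V
The requested potential is V_5 = 10.89 V.

Final answer: V_5 = 10.89 V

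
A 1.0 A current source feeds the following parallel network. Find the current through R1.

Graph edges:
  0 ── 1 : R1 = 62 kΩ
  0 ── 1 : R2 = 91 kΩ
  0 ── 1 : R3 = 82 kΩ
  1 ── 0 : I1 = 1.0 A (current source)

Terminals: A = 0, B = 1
All resistors sit directly between nodes 0 and 1, so they are in parallel and share one voltage V; the full source current 1 A splits among them.
1/R_par = 1/62000 + 1/91000 + 1/82000 = 0.00003931 S  =>  R_par = 25440 Ω
V = I × R_par = 1 × 25440 = 25440 V
I_R1 = V/R1 = 25440/62000 = 0.4103 A

Final answer: 0.4103 A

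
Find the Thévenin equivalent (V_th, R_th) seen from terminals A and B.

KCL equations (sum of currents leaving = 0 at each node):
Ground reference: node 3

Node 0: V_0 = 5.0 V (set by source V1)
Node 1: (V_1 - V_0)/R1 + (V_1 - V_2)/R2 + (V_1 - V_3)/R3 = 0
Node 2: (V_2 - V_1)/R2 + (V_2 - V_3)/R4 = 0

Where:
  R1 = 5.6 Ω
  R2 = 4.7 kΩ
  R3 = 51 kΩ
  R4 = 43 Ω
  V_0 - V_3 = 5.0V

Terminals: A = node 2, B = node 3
Step 1 — V_th is the open-circuit voltage V_A - V_B (nothing connected across the terminals).
Nodal analysis, taking node 3 as the 0 V reference.
Source V1 fixes V_0 = 5 V.
KCL at each unknown node (sum of currents leaving = 0; resistances in Ω):
  Node 1: (V_1 - 5)/5.6 + (V_1 - V_2)/4700 + (V_1 - 0)/51000 = 0
  Node 2: (V_2 - V_1)/4700 + (V_2 - 0)/43 = 0
Collecting terms (coefficients in siemens):
  0.1788·V_1 - 0.0002128·V_2 = 0.8929
  0.02347·V_2 - 0.0002128·V_1 = 0
Determinant D = (0.1788)(0.02347) - (-0.0002128)(-0.0002128) = 0.004196
V_1 = [(0.8929)(0.02347) - (-0.0002128)(0)]/D = 4.994 V
V_2 = [(0.1788)(0) - (0.8929)(-0.0002128)]/D = 0.04527 V
V_th = V_2 - V_3 = 0.04527 - 0 = 0.04527 V
Step 2 — R_th: zero the source — replace V1 by a short circuit (node 3 merges into node 0) — and find the resistance seen between A (node 2) and B (node 0).
Reduce the network between node 2 (A) and node 0 (B) by series/parallel combination:
  Rp1 = R1 ‖ R3 (parallel, both between nodes 0 and 1) = 1/(1/5.6 + 1/51000) = 5.599 Ω
  Rs1 = R2 + Rp1 (series, joined only at node 1) = 4700 + 5.599 = 4706 Ω
  Rp2 = R4 ‖ Rs1 (parallel, both between nodes 0 and 2) = 1/(1/43 + 1/4706) = 42.61 Ω
R_th = 42.61 Ω

Final answer: V_th = 0.04527 V, R_th = 42.61 Ω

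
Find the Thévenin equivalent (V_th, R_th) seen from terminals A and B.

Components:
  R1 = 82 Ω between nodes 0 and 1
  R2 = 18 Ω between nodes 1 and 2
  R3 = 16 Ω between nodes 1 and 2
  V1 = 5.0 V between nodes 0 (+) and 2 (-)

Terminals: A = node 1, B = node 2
Step 1 — V_th is the open-circuit voltage V_A - V_B (nothing connected across the terminals).
Nodal analysis, taking node 2 as the 0 V reference.
Source V1 fixes V_0 = 5 V.
KCL at each unknown node (sum of currents leaving = 0; resistances in Ω):
  Node 1: (V_1 - 5)/82 + (V_1 - 0)/18 + (V_1 - 0)/16 = 0
Collecting terms: 0.1303 × V_1 = 0.06098  =>  V_1 = 0.4681 V
V_th = V_1 - V_2 = 0.4681 - 0 = 0.4681 V
Step 2 — R_th: zero the source — replace V1 by a short circuit (node 2 merges into node 0) — and find the resistance seen between A (node 1) and B (node 0).
Reduce the network between node 1 (A) and node 0 (B) by series/parallel combination:
  Rp1 = R1 ‖ R2 ‖ R3 (parallel, all between nodes 0 and 1) = 1/(1/82 + 1/18 + 1/16) = 7.678 Ω
R_th = 7.678 Ω

Final answer: V_th = 0.4681 V, R_th = 7.678 Ω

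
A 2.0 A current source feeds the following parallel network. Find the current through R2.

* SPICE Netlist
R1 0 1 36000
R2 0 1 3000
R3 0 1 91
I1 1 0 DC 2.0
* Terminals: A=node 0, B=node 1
All resistors sit directly between nodes 0 and 1, so they are in parallel and share one voltage V; the full source current 2 A splits among them.
1/R_par = 1/36000 + 1/3000 + 1/91 = 0.01135 S  =>  R_par = 88.1 Ω
V = I × R_par = 2 × 88.1 = 176.2 V
I_R2 = V/R2 = 176.2/3000 = 0.05874 A

Final answer: 0.05874 A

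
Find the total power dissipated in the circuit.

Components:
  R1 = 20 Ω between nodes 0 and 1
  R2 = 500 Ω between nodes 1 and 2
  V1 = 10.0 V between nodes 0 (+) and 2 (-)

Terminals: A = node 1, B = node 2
Nodal analysis, taking node 2 as the 0 V reference.
Source V1 fixes V_0 = 10 V.
KCL at each unknown node (sum of currents leaving = 0; resistances in Ω):
  Node 1: (V_1 - 10)/20 + (V_1 - 0)/500 = 0
Collecting terms: 0.052 × V_1 = 0.5  =>  V_1 = 9.615 V
Power in each resistor, P = (ΔV)²/R:
  P_R1 = (10 - 9.615)²/20 = 0.007396 W
  P_R2 = (9.615 - 0)²/500 = 0.1849 W
P_total = P_R1 + P_R2 = 0.1923 W

Final answer: 0.1923 W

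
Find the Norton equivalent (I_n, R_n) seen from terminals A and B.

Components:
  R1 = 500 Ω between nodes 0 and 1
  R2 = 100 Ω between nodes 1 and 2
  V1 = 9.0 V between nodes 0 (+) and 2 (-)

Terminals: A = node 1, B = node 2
Find the Thévenin equivalent first; then I_n = V_th/R_th and R_n = R_th.
Step 1 — V_th is the open-circuit voltage V_A - V_B (nothing connected across the terminals).
Nodal analysis, taking node 2 as the 0 V reference.
Source V1 fixes V_0 = 9 V.
KCL at each unknown node (sum of currents leaving = 0; resistances in Ω):
  Node 1: (V_1 - 9)/500 + (V_1 - 0)/100 = 0
Collecting terms: 0.012 × V_1 = 0.018  =>  V_1 = 1.5 V
V_th = V_1 - V_2 = 1.5 - 0 = 1.5 V
Step 2 — R_th: zero the source — replace V1 by a short circuit (node 2 merges into node 0) — and find the resistance seen between A (node 1) and B (node 0).
Reduce the network between node 1 (A) and node 0 (B) by series/parallel combination:
  Rp1 = R1 ‖ R2 (parallel, both between nodes 0 and 1) = 1/(1/500 + 1/100) = 83.33 Ω
R_th = 83.33 Ω
I_n = V_th/R_th = 1.5/83.33 = 0.018 A, and R_n = R_th = 83.33 Ω

Final answer: I_n = 0.018 A, R_n = 83.33 Ω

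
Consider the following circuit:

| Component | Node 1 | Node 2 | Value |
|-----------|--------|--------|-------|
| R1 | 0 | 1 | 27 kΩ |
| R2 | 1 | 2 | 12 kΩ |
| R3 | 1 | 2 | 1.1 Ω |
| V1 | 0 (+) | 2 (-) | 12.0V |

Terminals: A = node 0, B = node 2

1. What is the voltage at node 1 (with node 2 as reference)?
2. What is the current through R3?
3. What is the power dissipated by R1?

Nodal analysis, taking node 2 as the 0 V reference.
Source V1 fixes V_0 = 12 V.
KCL at each unknown node (sum of currents leaving = 0; resistances in Ω):
  Node 1: (V_1 - 12)/27000 + (V_1 - 0)/12000 + (V_1 - 0)/1.1 = 0
Collecting terms: 0.9092 × V_1 = 0.0004444  =>  V_1 = 0.0004888 V
Part 1:
  Read off the nodal solution: V_1 = 0.0004888 V
Part 2:
  I_R3 = (V_1 - V_2)/R3 = (0.0004888 - 0)/1.1 = 0.0004444 A
  Magnitude: I_R3 = 0.0004444 A
Part 3:
  I_R1 = (V_0 - V_1)/R1 = (12 - 0.0004888)/27000 = 0.0004444 A
  P_R1 = I_R1² × R1 = (0.0004444)² × 27000 = 0.005333 W

Final answers:
1. V_1 = 0.0004888 V
2. I_R3 = 0.0004444 A
3. P_R1 = 0.005333 W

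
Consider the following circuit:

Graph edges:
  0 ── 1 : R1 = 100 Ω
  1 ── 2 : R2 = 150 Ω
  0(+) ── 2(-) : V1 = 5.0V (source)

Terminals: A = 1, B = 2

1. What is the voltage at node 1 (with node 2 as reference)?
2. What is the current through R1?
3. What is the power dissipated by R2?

Nodal analysis, taking node 2 as the 0 V reference.
Source V1 fixes V_0 = 5 V.
KCL at each unknown node (sum of currents leaving = 0; resistances in Ω):
  Node 1: (V_1 - 5)/100 + (V_1 - 0)/150 = 0
Collecting terms: 0.01667 × V_1 = 0.05  =>  V_1 = 3 V
Part 1:
  Read off the nodal solution: V_1 = 3 V
Part 2:
  I_R1 = (V_0 - V_1)/R1 = (5 - 3)/100 = 0.02 A
  Magnitude: I_R1 = 0.02 A
Part 3:
  I_R2 = (V_1 - V_2)/R2 = (3 - 0)/150 = 0.02 A
  P_R2 = I_R2² × R2 = (0.02)² × 150 = 0.06 W

Final answers:
1. V_1 = 3 V
2. I_R1 = 0.02 A
3. P_R2 = 0.06 W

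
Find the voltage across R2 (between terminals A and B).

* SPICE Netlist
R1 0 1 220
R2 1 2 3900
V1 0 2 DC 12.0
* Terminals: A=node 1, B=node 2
R1 and R2 are in series across V1 (node 0 → node 1 → node 2), and the output A–B is taken across R2, so this is a voltage divider.
Series current: I = V1/(R1 + R2) = 12/(220 + 3900) = 12/4120 = 0.002913 A
V_R2 = I × R2 = V1 × R2/(R1 + R2) = 12 × 3900/4120 = 11.36 V

Final answer: 11.36 V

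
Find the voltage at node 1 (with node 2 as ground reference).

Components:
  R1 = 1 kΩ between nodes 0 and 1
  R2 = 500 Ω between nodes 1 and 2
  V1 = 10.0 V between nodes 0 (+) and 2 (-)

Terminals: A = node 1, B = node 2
Nodal analysis, taking node 2 as the 0 V reference.
Source V1 fixes V_0 = 10 V.
KCL at each unknown node (sum of currents leaving = 0; resistances in Ω):
  Node 1: (V_1 - 10)/1000 + (V_1 - 0)/500 = 0
Collecting terms: 0.003 × V_1 = 0.01  =>  V_1 = 3.333 V
The requested potential is V_1 = 3.333 V.

Final answer: V_1 = 3.333 V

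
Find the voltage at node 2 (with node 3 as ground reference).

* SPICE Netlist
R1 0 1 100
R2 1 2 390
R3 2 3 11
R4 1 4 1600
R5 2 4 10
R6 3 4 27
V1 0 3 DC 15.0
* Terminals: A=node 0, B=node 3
Nodal analysis, taking node 3 as the 0 V reference.
Source V1 fixes V_0 = 15 V.
KCL at each unknown node (sum of currents leaving = 0; resistances in Ω):
  Node 1: (V_1 - 15)/100 + (V_1 - V_2)/390 + (V_1 - V_4)/1600 = 0
  Node 2: (V_2 - V_1)/390 + (V_2 - 0)/11 + (V_2 - V_4)/10 = 0
  Node 4: (V_4 - V_1)/1600 + (V_4 - V_2)/10 + (V_4 - 0)/27 = 0
Collecting terms (coefficients in siemens):
  0.01319·V_1 - 0.002564·V_2 - 0.000625·V_4 = 0.15
  0.1935·V_2 - 0.002564·V_1 - 0.1·V_4 = 0
  0.1377·V_4 - 0.000625·V_1 - 0.1·V_2 = 0
Solving these 3 simultaneous equations (Gaussian elimination) gives:
  V_1 = 11.44 V, V_2 = 0.2858 V, V_4 = 0.2595 V
The requested potential is V_2 = 0.2858 V.

Final answer: V_2 = 0.2858 V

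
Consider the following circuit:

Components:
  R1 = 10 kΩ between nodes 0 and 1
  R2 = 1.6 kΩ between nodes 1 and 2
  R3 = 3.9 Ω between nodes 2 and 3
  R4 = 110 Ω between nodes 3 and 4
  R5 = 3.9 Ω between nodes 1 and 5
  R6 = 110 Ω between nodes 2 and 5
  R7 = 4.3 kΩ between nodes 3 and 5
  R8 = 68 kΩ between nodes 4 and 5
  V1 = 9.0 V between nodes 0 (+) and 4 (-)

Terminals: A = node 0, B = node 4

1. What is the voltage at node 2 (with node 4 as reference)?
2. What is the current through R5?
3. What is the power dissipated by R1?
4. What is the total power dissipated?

Nodal analysis, taking node 4 as the 0 V reference.
Source V1 fixes V_0 = 9 V.
KCL at each unknown node (sum of currents leaving = 0; resistances in Ω):
  Node 1: (V_1 - 9)/10000 + (V_1 - V_2)/1600 + (V_1 - V_5)/3.9 = 0
  Node 2: (V_2 - V_1)/1600 + (V_2 - V_3)/3.9 + (V_2 - V_5)/110 = 0
  Node 3: (V_3 - V_2)/3.9 + (V_3 - 0)/110 + (V_3 - V_5)/4300 = 0
  Node 5: (V_5 - V_1)/3.9 + (V_5 - V_2)/110 + (V_5 - V_3)/4300 + (V_5 - 0)/68000 = 0
Collecting terms (coefficients in siemens):
  0.2571·V_1 - 0.000625·V_2 - 0.2564·V_5 = 0.0009
  0.2661·V_2 - 0.000625·V_1 - 0.2564·V_3 - 0.009091·V_5 = 0
  0.2657·V_3 - 0.2564·V_2 - 0.0002326·V_5 = 0
  0.2657·V_5 - 0.2564·V_1 - 0.009091·V_2 - 0.0002326·V_3 = 0
Solving these 4 simultaneous equations (Gaussian elimination) gives:
  V_1 = 0.1911 V, V_2 = 0.09994 V, V_3 = 0.09659 V, V_5 = 0.1879 V
Part 1:
  Read off the nodal solution: V_2 = 0.09994 V
Part 2:
  I_R5 = (V_1 - V_5)/R5 = (0.1911 - 0.1879)/3.9 = 0.0008239 A
  Magnitude: I_R5 = 0.0008239 A
Part 3:
  I_R1 = (V_0 - V_1)/R1 = (9 - 0.1911)/10000 = 0.0008809 A
  P_R1 = I_R1² × R1 = (0.0008809)² × 10000 = 0.00776 W
Part 4:
  Power in each resistor, P = (ΔV)²/R:
    P_R1 = (9 - 0.1911)²/10000 = 0.00776 W
    P_R2 = (0.1911 - 0.09994)²/1600 = 0.000005198 W
    P_R3 = (0.09994 - 0.09659)²/3.9 = 0.000002864 W
    P_R4 = (0.09659 - 0)²/110 = 0.00008482 W
    P_R5 = (0.1911 - 0.1879)²/3.9 = 0.000002647 W
    P_R6 = (0.09994 - 0.1879)²/110 = 0.00007038 W
    P_R7 = (0.09659 - 0.1879)²/4300 = 0.00000194 W
    P_R8 = (0 - 0.1879)²/68000 = 0.0000005193 W
  P_total = P_R1 + P_R2 + P_R3 + P_R4 + P_R5 + P_R6 + P_R7 + P_R8 = 0.007928 W

Final answers:
1. V_2 = 0.09994 V
2. I_R5 = 0.0008239 A
3. P_R1 = 0.00776 W
4. P_total = 0.007928 W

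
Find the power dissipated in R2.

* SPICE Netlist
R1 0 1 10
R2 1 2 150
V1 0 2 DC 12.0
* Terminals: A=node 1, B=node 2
Nodal analysis, taking node 2 as the 0 V reference.
Source V1 fixes V_0 = 12 V.
KCL at each unknown node (sum of currents leaving = 0; resistances in Ω):
  Node 1: (V_1 - 12)/10 + (V_1 - 0)/150 = 0
Collecting terms: 0.1067 × V_1 = 1.2  =>  V_1 = 11.25 V
I_R2 = (V_1 - V_2)/R2 = (11.25 - 0)/150 = 0.075 A
P_R2 = I_R2² × R2 = (0.075)² × 150 = 0.8438 W

Final answer: 0.8438 W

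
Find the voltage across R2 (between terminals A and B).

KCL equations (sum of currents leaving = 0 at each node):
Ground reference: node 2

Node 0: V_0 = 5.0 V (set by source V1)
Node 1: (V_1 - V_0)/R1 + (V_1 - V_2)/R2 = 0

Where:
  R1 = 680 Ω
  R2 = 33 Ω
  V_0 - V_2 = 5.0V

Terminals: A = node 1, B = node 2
R1 and R2 are in series across V1 (node 0 → node 1 → node 2), and the output A–B is taken across R2, so this is a voltage divider.
Series current: I = V1/(R1 + R2) = 5/(680 + 33) = 5/713 = 0.007013 A
V_R2 = I × R2 = V1 × R2/(R1 + R2) = 5 × 33/713 = 0.2314 V

Final answer: 0.2314 V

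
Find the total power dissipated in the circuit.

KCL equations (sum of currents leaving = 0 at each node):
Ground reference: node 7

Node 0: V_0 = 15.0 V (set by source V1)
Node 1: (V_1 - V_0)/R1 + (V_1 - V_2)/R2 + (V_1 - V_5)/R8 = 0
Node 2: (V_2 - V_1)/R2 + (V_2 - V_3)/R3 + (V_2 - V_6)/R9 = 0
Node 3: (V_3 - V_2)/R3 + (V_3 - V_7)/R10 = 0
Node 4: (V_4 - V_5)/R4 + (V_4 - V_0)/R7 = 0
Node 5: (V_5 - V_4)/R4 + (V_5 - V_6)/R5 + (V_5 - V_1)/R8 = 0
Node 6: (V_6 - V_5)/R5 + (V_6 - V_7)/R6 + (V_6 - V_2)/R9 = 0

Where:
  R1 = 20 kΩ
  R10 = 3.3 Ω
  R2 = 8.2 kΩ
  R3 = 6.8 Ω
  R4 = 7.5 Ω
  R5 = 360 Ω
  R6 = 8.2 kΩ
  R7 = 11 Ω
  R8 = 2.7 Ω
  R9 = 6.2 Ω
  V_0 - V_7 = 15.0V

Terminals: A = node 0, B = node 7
Nodal analysis, taking node 7 as the 0 V reference.
Source V1 fixes V_0 = 15 V.
KCL at each unknown node (sum of currents leaving = 0; resistances in Ω):
  Node 1: (V_1 - 15)/20000 + (V_1 - V_2)/8200 + (V_1 - V_5)/2.7 = 0
  Node 2: (V_2 - V_1)/8200 + (V_2 - V_3)/6.8 + (V_2 - V_6)/6.2 = 0
  Node 3: (V_3 - V_2)/6.8 + (V_3 - 0)/3.3 = 0
  Node 4: (V_4 - V_5)/7.5 + (V_4 - 15)/11 = 0
  Node 5: (V_5 - V_4)/7.5 + (V_5 - V_6)/360 + (V_5 - V_1)/2.7 = 0
  Node 6: (V_6 - V_5)/360 + (V_6 - 0)/8200 + (V_6 - V_2)/6.2 = 0
Collecting terms (coefficients in siemens):
  0.3705·V_1 - 0.000122·V_2 - 0.3704·V_5 = 0.00075
  0.3085·V_2 - 0.000122·V_1 - 0.1471·V_3 - 0.1613·V_6 = 0
  0.4501·V_3 - 0.1471·V_2 = 0
  0.2242·V_4 - 0.1333·V_5 = 1.364
  0.5065·V_5 - 0.3704·V_1 - 0.1333·V_4 - 0.002778·V_6 = 0
  0.1642·V_6 - 0.1613·V_2 - 0.002778·V_5 = 0
Solving these 6 simultaneous equations (Gaussian elimination) gives:
  V_1 = 14.26 V, V_2 = 0.3988 V, V_3 = 0.1303 V, V_4 = 14.57 V
  V_5 = 14.27 V, V_6 = 0.6332 V
Power in each resistor, P = (ΔV)²/R:
  P_R1 = (15 - 14.26)²/20000 = 0.00002707 W
  P_R2 = (14.26 - 0.3988)²/8200 = 0.02344 W
  P_R3 = (0.3988 - 0.1303)²/6.8 = 0.0106 W
  P_R4 = (14.57 - 14.27)²/7.5 = 0.01172 W
  P_R5 = (14.27 - 0.6332)²/360 = 0.5165 W
  P_R6 = (0.6332 - 0)²/8200 = 0.0000489 W
  P_R7 = (15 - 14.57)²/11 = 0.01719 W
  P_R8 = (14.26 - 14.27)²/2.7 = 0.000007387 W
  P_R9 = (0.3988 - 0.6332)²/6.2 = 0.008858 W
  P_R10 = (0.1303 - 0)²/3.3 = 0.005146 W
P_total = P_R1 + P_R2 + P_R3 + P_R4 + P_R5 + P_R6 + P_R7 + P_R8 + P_R9 + P_R10 = 0.5935 W

Final answer: 0.5935 W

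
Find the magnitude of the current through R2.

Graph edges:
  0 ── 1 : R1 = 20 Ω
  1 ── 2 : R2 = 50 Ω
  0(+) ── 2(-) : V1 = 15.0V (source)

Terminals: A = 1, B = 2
Nodal analysis, taking node 2 as the 0 V reference.
Source V1 fixes V_0 = 15 V.
KCL at each unknown node (sum of currents leaving = 0; resistances in Ω):
  Node 1: (V_1 - 15)/20 + (V_1 - 0)/50 = 0
Collecting terms: 0.07 × V_1 = 0.75  =>  V_1 = 10.71 V
I_R2 = (V_1 - V_2)/R2 = (10.71 - 0)/50 = 0.2143 A
|I_R2| = 0.2143 A

Final answer: |I_R2| = 0.2143 A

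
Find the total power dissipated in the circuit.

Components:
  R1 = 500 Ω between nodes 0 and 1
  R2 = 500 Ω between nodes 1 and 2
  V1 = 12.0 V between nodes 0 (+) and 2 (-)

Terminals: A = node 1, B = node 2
Nodal analysis, taking node 2 as the 0 V reference.
Source V1 fixes V_0 = 12 V.
KCL at each unknown node (sum of currents leaving = 0; resistances in Ω):
  Node 1: (V_1 - 12)/500 + (V_1 - 0)/500 = 0
Collecting terms: 0.004 × V_1 = 0.024  =>  V_1 = 6 V
Power in each resistor, P = (ΔV)²/R:
  P_R1 = (12 - 6)²/500 = 0.072 W
  P_R2 = (6 - 0)²/500 = 0.072 W
P_total = P_R1 + P_R2 = 0.144 W

Final answer: 0.144 W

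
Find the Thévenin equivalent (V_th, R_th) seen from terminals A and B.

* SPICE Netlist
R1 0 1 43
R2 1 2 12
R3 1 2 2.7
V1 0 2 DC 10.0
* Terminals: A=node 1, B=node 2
Step 1 — V_th is the open-circuit voltage V_A - V_B (nothing connected across the terminals).
Nodal analysis, taking node 2 as the 0 V reference.
Source V1 fixes V_0 = 10 V.
KCL at each unknown node (sum of currents leaving = 0; resistances in Ω):
  Node 1: (V_1 - 10)/43 + (V_1 - 0)/12 + (V_1 - 0)/2.7 = 0
Collecting terms: 0.477 × V_1 = 0.2326  =>  V_1 = 0.4876 V
V_th = V_1 - V_2 = 0.4876 - 0 = 0.4876 V
Step 2 — R_th: zero the source — replace V1 by a short circuit (node 2 merges into node 0) — and find the resistance seen between A (node 1) and B (node 0).
Reduce the network between node 1 (A) and node 0 (B) by series/parallel combination:
  Rp1 = R1 ‖ R2 ‖ R3 (parallel, all between nodes 0 and 1) = 1/(1/43 + 1/12 + 1/2.7) = 2.097 Ω
R_th = 2.097 Ω

Final answer: V_th = 0.4876 V, R_th = 2.097 Ω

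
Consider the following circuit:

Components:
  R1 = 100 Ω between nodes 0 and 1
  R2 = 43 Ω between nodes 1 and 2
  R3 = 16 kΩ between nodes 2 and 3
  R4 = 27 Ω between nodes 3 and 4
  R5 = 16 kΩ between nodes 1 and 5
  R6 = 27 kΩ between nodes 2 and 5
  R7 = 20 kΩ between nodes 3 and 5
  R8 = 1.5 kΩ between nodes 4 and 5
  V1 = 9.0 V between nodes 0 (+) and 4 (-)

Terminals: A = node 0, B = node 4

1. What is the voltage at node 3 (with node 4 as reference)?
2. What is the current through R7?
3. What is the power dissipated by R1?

Nodal analysis, taking node 4 as the 0 V reference.
Source V1 fixes V_0 = 9 V.
KCL at each unknown node (sum of currents leaving = 0; resistances in Ω):
  Node 1: (V_1 - 9)/100 + (V_1 - V_2)/43 + (V_1 - V_5)/16000 = 0
  Node 2: (V_2 - V_1)/43 + (V_2 - V_3)/16000 + (V_2 - V_5)/27000 = 0
  Node 3: (V_3 - V_2)/16000 + (V_3 - 0)/27 + (V_3 - V_5)/20000 = 0
  Node 5: (V_5 - V_1)/16000 + (V_5 - V_2)/27000 + (V_5 - V_3)/20000 + (V_5 - 0)/1500 = 0
Collecting terms (coefficients in siemens):
  0.03332·V_1 - 0.02326·V_2 - 0.0000625·V_5 = 0.09
  0.02336·V_2 - 0.02326·V_1 - 0.0000625·V_3 - 0.00003704·V_5 = 0
  0.03715·V_3 - 0.0000625·V_2 - 0.00005·V_5 = 0
  0.0008162·V_5 - 0.0000625·V_1 - 0.00003704·V_2 - 0.00005·V_3 = 0
Solving these 4 simultaneous equations (Gaussian elimination) gives:
  V_1 = 8.868 V, V_2 = 8.831 V, V_3 = 0.01631 V, V_5 = 1.081 V
Part 1:
  Read off the nodal solution: V_3 = 0.01631 V
Part 2:
  I_R7 = (V_3 - V_5)/R7 = (0.01631 - 1.081)/20000 = -0.00005322 A
  Magnitude: I_R7 = 0.00005322 A
Part 3:
  I_R1 = (V_0 - V_1)/R1 = (9 - 8.868)/100 = 0.001325 A
  P_R1 = I_R1² × R1 = (0.001325)² × 100 = 0.0001755 W

Final answers:
1. V_3 = 0.01631 V
2. I_R7 = 5.322e-05 A
3. P_R1 = 0.0001755 W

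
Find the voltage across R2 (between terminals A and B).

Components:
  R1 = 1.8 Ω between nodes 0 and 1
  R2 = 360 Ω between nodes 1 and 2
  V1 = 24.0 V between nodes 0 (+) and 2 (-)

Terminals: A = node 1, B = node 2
R1 and R2 are in series across V1 (node 0 → node 1 → node 2), and the output A–B is taken across R2, so this is a voltage divider.
Series current: I = V1/(R1 + R2) = 24/(1.8 + 360) = 24/361.8 = 0.06633 A
V_R2 = I × R2 = V1 × R2/(R1 + R2) = 24 × 360/361.8 = 23.88 V

Final answer: 23.88 V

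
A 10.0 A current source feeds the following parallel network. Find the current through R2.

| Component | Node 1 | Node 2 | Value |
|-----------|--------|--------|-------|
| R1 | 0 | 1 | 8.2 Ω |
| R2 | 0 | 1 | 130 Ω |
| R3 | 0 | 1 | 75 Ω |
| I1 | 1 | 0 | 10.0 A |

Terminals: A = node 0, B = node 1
All resistors sit directly between nodes 0 and 1, so they are in parallel and share one voltage V; the full source current 10 A splits among them.
1/R_par = 1/8.2 + 1/130 + 1/75 = 0.143 S  =>  R_par = 6.994 Ω
V = I × R_par = 10 × 6.994 = 69.94 V
I_R2 = V/R2 = 69.94/130 = 0.538 A

Final answer: 0.538 A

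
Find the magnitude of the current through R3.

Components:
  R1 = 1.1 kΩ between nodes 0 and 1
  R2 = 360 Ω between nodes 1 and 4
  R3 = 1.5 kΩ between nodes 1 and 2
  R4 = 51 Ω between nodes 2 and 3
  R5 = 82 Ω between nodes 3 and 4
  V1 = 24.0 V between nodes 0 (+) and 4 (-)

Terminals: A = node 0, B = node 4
Nodal analysis, taking node 4 as the 0 V reference.
Source V1 fixes V_0 = 24 V.
KCL at each unknown node (sum of currents leaving = 0; resistances in Ω):
  Node 1: (V_1 - 24)/1100 + (V_1 - 0)/360 + (V_1 - V_2)/1500 = 0
  Node 2: (V_2 - V_1)/1500 + (V_2 - V_3)/51 = 0
  Node 3: (V_3 - V_2)/51 + (V_3 - 0)/82 = 0
Collecting terms (coefficients in siemens):
  0.004354·V_1 - 0.0006667·V_2 = 0.02182
  0.02027·V_2 - 0.0006667·V_1 - 0.01961·V_3 = 0
  0.0318·V_3 - 0.01961·V_2 = 0
Solving these 3 simultaneous equations (Gaussian elimination) gives:
  V_1 = 5.075 V, V_2 = 0.4133 V, V_3 = 0.2548 V
I_R3 = (V_1 - V_2)/R3 = (5.075 - 0.4133)/1500 = 0.003108 A
|I_R3| = 0.003108 A

Final answer: |I_R3| = 0.003108 A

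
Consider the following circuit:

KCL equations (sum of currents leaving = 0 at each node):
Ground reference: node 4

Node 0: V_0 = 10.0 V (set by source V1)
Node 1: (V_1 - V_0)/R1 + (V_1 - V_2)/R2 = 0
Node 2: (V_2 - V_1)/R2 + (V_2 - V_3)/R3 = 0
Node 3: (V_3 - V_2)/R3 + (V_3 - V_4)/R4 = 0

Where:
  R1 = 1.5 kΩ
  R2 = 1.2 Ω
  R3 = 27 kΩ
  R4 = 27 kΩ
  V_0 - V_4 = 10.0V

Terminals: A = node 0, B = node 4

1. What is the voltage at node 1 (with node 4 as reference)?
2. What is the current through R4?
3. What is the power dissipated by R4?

Nodal analysis, taking node 4 as the 0 V reference.
Source V1 fixes V_0 = 10 V.
KCL at each unknown node (sum of currents leaving = 0; resistances in Ω):
  Node 1: (V_1 - 10)/1500 + (V_1 - V_2)/1.2 = 0
  Node 2: (V_2 - V_1)/1.2 + (V_2 - V_3)/27000 = 0
  Node 3: (V_3 - V_2)/27000 + (V_3 - 0)/27000 = 0
Collecting terms (coefficients in siemens):
  0.834·V_1 - 0.8333·V_2 = 0.006667
  0.8334·V_2 - 0.8333·V_1 - 0.00003704·V_3 = 0
  0.00007407·V_3 - 0.00003704·V_2 = 0
Solving these 3 simultaneous equations (Gaussian elimination) gives:
  V_1 = 9.73 V, V_2 = 9.73 V, V_3 = 4.865 V
Part 1:
  Read off the nodal solution: V_1 = 9.73 V
Part 2:
  I_R4 = (V_3 - V_4)/R4 = (4.865 - 0)/27000 = 0.0001802 A
  Magnitude: I_R4 = 0.0001802 A
Part 3:
  I_R4 = (V_3 - V_4)/R4 = (4.865 - 0)/27000 = 0.0001802 A
  P_R4 = I_R4² × R4 = (0.0001802)² × 27000 = 0.0008765 W

Final answers:
1. V_1 = 9.73 V
2. I_R4 = 0.0001802 A
3. P_R4 = 0.0008765 W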